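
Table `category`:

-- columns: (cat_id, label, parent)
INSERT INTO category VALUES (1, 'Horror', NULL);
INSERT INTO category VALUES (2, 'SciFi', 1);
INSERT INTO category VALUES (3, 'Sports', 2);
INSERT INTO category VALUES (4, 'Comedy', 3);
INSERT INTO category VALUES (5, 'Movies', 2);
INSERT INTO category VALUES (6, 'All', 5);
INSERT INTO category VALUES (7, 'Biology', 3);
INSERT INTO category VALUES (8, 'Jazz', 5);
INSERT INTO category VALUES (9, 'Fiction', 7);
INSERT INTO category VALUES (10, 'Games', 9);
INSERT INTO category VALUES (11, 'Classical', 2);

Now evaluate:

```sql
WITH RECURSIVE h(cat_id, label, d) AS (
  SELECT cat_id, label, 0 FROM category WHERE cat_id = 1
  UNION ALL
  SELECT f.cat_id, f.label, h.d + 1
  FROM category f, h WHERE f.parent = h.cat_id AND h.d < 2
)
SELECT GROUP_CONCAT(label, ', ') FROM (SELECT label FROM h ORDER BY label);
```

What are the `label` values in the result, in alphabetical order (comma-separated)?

Base: cat_id=1 (Horror) at d 0.
Iteration 1: rows with parent in {1} -> SciFi (id 2, d 1).
Iteration 2: rows with parent in {2} -> Sports (id 3, d 2), Movies (id 5, d 2), Classical (id 11, d 2).
Iteration 3: d < 2 fails for all current rows; recursion stops.

Classical, Horror, Movies, SciFi, Sports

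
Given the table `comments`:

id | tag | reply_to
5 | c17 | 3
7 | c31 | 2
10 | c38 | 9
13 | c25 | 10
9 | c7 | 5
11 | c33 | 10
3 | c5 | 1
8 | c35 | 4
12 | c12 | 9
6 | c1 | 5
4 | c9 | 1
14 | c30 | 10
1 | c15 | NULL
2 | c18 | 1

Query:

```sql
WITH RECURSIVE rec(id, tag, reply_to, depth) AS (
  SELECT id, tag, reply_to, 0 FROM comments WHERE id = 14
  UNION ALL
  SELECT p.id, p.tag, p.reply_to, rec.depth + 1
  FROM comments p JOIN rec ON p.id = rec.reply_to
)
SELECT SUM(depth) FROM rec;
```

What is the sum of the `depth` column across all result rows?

15

Base: id=14 (c30), reply_to=10, depth 0.
Iteration 1: join on id=10 -> c38 (id 10, reply_to=9, depth 1).
Iteration 2: join on id=9 -> c7 (id 9, reply_to=5, depth 2).
Iteration 3: join on id=5 -> c17 (id 5, reply_to=3, depth 3).
Iteration 4: join on id=3 -> c5 (id 3, reply_to=1, depth 4).
Iteration 5: join on id=1 -> c15 (id 1, reply_to=NULL, depth 5).
Iteration 6: reply_to is NULL; no match; recursion stops.
SUM(depth) = 0 + 1 + 2 + 3 + 4 + 5 = 15.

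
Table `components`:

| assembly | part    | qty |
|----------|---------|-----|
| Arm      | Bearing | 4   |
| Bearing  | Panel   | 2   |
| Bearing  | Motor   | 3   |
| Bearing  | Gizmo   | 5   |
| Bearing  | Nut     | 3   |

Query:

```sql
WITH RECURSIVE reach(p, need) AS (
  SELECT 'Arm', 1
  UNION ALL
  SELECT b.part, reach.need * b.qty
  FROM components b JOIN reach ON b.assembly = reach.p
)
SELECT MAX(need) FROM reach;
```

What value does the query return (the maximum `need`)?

Base: (Arm, need=1).
Iteration 1: components of {Arm} -> Bearing = 1*4 = 4.
Iteration 2: components of {Bearing} -> Gizmo = 4*5 = 20, Motor = 4*3 = 12, Nut = 4*3 = 12, Panel = 4*2 = 8.
Iteration 3: no further components; recursion stops.
need values: 1, 4, 8, 12, 20, 12; the maximum is 20.

20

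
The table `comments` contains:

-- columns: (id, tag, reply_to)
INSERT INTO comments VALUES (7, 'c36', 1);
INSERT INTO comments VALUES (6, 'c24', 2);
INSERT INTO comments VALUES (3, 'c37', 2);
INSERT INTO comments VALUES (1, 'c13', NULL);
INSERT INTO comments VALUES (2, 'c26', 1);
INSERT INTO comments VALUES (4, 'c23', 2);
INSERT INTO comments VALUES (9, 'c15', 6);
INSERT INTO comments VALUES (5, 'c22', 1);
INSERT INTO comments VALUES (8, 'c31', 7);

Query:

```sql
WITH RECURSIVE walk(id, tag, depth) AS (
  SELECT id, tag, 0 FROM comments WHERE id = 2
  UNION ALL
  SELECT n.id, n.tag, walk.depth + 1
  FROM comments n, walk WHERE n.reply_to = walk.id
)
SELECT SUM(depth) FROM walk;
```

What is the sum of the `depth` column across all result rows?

Base: id=2 (c26) at depth 0.
Iteration 1: rows with reply_to in {2} -> c37 (id 3, depth 1), c23 (id 4, depth 1), c24 (id 6, depth 1).
Iteration 2: rows with reply_to in {3,4,6} -> c15 (id 9, depth 2).
Iteration 3: no rows with reply_to in {9}; recursion stops.
SUM(depth) = 0 + 1 + 1 + 1 + 2 = 5.

5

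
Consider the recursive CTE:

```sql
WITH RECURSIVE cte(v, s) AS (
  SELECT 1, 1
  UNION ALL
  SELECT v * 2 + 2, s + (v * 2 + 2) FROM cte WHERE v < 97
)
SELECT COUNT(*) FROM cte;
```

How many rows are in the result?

7

Base: v=1, s=1.
Iteration 1: 1 < 97 holds -> v = 1 * 2 + 2 = 4, s = 1 + 4 = 5.
Iteration 2: 4 < 97 holds -> v = 4 * 2 + 2 = 10, s = 5 + 10 = 15.
Iteration 3: 10 < 97 holds -> v = 10 * 2 + 2 = 22, s = 15 + 22 = 37.
Iteration 4: 22 < 97 holds -> v = 22 * 2 + 2 = 46, s = 37 + 46 = 83.
Iteration 5: 46 < 97 holds -> v = 46 * 2 + 2 = 94, s = 83 + 94 = 177.
Iteration 6: 94 < 97 holds -> v = 94 * 2 + 2 = 190, s = 177 + 190 = 367.
Iteration 7: 190 < 97 fails; recursion stops.
Total rows emitted: 7.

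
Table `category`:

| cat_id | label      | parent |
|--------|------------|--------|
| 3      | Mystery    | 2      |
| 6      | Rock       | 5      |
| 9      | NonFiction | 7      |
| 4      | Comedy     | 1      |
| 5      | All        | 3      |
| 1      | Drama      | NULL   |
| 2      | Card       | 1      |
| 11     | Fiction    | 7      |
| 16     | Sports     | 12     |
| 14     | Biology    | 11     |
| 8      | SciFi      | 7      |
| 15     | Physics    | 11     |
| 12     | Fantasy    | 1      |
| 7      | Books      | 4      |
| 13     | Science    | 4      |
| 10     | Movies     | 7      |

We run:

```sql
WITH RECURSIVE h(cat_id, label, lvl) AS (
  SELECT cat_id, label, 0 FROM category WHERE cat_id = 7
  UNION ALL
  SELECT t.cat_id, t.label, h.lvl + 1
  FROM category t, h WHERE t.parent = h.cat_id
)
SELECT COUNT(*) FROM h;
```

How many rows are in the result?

Base: cat_id=7 (Books) at lvl 0.
Iteration 1: rows with parent in {7} -> SciFi (id 8, lvl 1), NonFiction (id 9, lvl 1), Movies (id 10, lvl 1), Fiction (id 11, lvl 1).
Iteration 2: rows with parent in {8,9,10,11} -> Biology (id 14, lvl 2), Physics (id 15, lvl 2).
Iteration 3: no rows with parent in {14,15}; recursion stops.
Total rows emitted: 7.

7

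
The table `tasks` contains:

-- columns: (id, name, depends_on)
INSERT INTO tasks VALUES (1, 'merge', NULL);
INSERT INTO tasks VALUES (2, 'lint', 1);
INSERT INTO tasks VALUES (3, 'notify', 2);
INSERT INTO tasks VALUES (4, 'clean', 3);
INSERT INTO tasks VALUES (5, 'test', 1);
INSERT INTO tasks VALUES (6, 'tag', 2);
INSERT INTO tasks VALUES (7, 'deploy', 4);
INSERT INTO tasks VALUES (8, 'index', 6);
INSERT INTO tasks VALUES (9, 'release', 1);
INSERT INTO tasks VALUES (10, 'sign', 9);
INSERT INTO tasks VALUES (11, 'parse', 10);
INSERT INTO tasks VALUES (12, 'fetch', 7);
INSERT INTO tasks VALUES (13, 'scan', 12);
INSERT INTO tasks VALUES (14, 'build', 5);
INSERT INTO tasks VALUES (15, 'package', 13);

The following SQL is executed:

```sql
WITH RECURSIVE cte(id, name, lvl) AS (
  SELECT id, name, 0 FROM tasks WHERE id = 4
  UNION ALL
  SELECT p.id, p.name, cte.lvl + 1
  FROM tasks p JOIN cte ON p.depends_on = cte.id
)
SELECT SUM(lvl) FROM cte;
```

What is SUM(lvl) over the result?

Base: id=4 (clean) at lvl 0.
Iteration 1: rows with depends_on in {4} -> deploy (id 7, lvl 1).
Iteration 2: rows with depends_on in {7} -> fetch (id 12, lvl 2).
Iteration 3: rows with depends_on in {12} -> scan (id 13, lvl 3).
Iteration 4: rows with depends_on in {13} -> package (id 15, lvl 4).
Iteration 5: no rows with depends_on in {15}; recursion stops.
SUM(lvl) = 0 + 1 + 2 + 3 + 4 = 10.

10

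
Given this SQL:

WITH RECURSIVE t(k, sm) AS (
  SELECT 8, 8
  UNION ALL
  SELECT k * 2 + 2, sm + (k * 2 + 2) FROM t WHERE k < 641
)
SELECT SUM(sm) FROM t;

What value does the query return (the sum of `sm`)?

Base: k=8, sm=8.
Iteration 1: 8 < 641 holds -> k = 8 * 2 + 2 = 18, sm = 8 + 18 = 26.
Iteration 2: 18 < 641 holds -> k = 18 * 2 + 2 = 38, sm = 26 + 38 = 64.
Iteration 3: 38 < 641 holds -> k = 38 * 2 + 2 = 78, sm = 64 + 78 = 142.
Iteration 4: 78 < 641 holds -> k = 78 * 2 + 2 = 158, sm = 142 + 158 = 300.
Iteration 5: 158 < 641 holds -> k = 158 * 2 + 2 = 318, sm = 300 + 318 = 618.
Iteration 6: 318 < 641 holds -> k = 318 * 2 + 2 = 638, sm = 618 + 638 = 1256.
Iteration 7: 638 < 641 holds -> k = 638 * 2 + 2 = 1278, sm = 1256 + 1278 = 2534.
Iteration 8: 1278 < 641 fails; recursion stops.
SUM(sm) = 8 + 26 + 64 + 142 + 300 + 618 + 1256 + 2534 = 4948.

4948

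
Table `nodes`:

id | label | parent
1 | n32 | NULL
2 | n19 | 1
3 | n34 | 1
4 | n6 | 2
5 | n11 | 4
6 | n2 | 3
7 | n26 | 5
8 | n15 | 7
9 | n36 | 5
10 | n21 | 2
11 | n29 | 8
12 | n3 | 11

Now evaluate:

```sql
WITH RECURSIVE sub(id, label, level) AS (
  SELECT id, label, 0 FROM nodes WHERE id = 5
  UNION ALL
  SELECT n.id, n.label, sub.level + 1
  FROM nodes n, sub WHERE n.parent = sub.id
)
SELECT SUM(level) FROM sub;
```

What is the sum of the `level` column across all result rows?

Base: id=5 (n11) at level 0.
Iteration 1: rows with parent in {5} -> n26 (id 7, level 1), n36 (id 9, level 1).
Iteration 2: rows with parent in {7,9} -> n15 (id 8, level 2).
Iteration 3: rows with parent in {8} -> n29 (id 11, level 3).
Iteration 4: rows with parent in {11} -> n3 (id 12, level 4).
Iteration 5: no rows with parent in {12}; recursion stops.
SUM(level) = 0 + 1 + 1 + 2 + 3 + 4 = 11.

11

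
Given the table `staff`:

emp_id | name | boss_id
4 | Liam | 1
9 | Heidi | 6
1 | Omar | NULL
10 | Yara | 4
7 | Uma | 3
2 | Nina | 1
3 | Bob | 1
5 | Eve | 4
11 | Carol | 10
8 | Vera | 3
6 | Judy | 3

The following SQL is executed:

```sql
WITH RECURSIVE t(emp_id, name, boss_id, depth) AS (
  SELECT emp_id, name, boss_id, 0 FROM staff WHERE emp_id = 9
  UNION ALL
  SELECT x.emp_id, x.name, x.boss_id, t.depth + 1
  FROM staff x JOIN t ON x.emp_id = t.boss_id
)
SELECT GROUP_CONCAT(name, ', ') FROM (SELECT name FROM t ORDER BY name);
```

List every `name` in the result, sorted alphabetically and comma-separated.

Bob, Heidi, Judy, Omar

Base: emp_id=9 (Heidi), boss_id=6, depth 0.
Iteration 1: join on emp_id=6 -> Judy (id 6, boss_id=3, depth 1).
Iteration 2: join on emp_id=3 -> Bob (id 3, boss_id=1, depth 2).
Iteration 3: join on emp_id=1 -> Omar (id 1, boss_id=NULL, depth 3).
Iteration 4: boss_id is NULL; no match; recursion stops.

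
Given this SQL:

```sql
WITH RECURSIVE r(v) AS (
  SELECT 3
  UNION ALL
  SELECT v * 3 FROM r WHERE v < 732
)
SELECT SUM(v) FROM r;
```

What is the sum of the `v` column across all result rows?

3279

Base: v=3.
Iteration 1: 3 < 732 holds -> v = 3 * 3 = 9.
Iteration 2: 9 < 732 holds -> v = 9 * 3 = 27.
Iteration 3: 27 < 732 holds -> v = 27 * 3 = 81.
Iteration 4: 81 < 732 holds -> v = 81 * 3 = 243.
Iteration 5: 243 < 732 holds -> v = 243 * 3 = 729.
Iteration 6: 729 < 732 holds -> v = 729 * 3 = 2187.
Iteration 7: 2187 < 732 fails; recursion stops.
SUM(v) = 3 + 9 + 27 + 81 + 243 + 729 + 2187 = 3279.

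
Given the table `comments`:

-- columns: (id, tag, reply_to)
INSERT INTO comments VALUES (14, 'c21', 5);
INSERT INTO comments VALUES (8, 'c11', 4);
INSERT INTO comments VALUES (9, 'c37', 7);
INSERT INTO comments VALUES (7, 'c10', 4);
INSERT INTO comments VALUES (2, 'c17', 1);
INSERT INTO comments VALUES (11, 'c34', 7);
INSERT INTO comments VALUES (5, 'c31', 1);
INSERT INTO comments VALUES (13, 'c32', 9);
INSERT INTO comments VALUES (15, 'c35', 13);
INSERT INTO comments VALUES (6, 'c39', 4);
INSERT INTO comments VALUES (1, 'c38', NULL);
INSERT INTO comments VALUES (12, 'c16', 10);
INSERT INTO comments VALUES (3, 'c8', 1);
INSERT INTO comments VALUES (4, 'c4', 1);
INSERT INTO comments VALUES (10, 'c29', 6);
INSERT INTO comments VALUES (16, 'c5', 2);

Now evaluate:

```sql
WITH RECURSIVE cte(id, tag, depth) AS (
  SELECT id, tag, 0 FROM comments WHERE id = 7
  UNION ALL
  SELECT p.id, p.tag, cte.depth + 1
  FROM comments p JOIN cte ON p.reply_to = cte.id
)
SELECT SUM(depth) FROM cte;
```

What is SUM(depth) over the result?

Base: id=7 (c10) at depth 0.
Iteration 1: rows with reply_to in {7} -> c37 (id 9, depth 1), c34 (id 11, depth 1).
Iteration 2: rows with reply_to in {9,11} -> c32 (id 13, depth 2).
Iteration 3: rows with reply_to in {13} -> c35 (id 15, depth 3).
Iteration 4: no rows with reply_to in {15}; recursion stops.
SUM(depth) = 0 + 1 + 1 + 2 + 3 = 7.

7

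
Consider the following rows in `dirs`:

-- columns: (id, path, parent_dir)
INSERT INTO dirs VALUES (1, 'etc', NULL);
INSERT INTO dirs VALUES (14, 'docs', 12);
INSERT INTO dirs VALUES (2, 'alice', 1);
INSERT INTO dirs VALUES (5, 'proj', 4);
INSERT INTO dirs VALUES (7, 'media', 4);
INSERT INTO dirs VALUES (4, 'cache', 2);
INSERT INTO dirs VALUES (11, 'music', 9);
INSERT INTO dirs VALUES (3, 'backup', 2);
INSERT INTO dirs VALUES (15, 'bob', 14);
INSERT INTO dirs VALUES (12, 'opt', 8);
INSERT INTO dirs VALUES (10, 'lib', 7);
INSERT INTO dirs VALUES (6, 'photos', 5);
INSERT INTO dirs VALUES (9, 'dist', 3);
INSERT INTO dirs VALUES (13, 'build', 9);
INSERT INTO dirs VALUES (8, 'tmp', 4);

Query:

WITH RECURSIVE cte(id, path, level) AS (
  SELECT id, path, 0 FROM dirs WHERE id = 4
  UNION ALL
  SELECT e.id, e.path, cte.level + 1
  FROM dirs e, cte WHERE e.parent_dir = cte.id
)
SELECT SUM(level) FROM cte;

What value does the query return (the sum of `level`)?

16

Base: id=4 (cache) at level 0.
Iteration 1: rows with parent_dir in {4} -> proj (id 5, level 1), media (id 7, level 1), tmp (id 8, level 1).
Iteration 2: rows with parent_dir in {5,7,8} -> photos (id 6, level 2), lib (id 10, level 2), opt (id 12, level 2).
Iteration 3: rows with parent_dir in {6,10,12} -> docs (id 14, level 3).
Iteration 4: rows with parent_dir in {14} -> bob (id 15, level 4).
Iteration 5: no rows with parent_dir in {15}; recursion stops.
SUM(level) = 0 + 1 + 1 + 1 + 2 + 2 + 2 + 3 + 4 = 16.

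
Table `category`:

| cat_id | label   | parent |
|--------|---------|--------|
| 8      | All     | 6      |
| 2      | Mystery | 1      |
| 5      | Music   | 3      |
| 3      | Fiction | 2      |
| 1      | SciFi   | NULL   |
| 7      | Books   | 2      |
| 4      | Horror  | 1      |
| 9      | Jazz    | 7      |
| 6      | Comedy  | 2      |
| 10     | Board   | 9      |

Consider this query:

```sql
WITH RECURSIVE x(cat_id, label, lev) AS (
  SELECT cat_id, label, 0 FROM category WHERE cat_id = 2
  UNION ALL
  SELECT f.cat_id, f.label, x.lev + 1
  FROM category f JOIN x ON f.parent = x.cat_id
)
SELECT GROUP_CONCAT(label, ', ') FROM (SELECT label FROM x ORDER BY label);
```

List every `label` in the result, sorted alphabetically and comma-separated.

Base: cat_id=2 (Mystery) at lev 0.
Iteration 1: rows with parent in {2} -> Fiction (id 3, lev 1), Comedy (id 6, lev 1), Books (id 7, lev 1).
Iteration 2: rows with parent in {3,6,7} -> Music (id 5, lev 2), All (id 8, lev 2), Jazz (id 9, lev 2).
Iteration 3: rows with parent in {5,8,9} -> Board (id 10, lev 3).
Iteration 4: no rows with parent in {10}; recursion stops.

All, Board, Books, Comedy, Fiction, Jazz, Music, Mystery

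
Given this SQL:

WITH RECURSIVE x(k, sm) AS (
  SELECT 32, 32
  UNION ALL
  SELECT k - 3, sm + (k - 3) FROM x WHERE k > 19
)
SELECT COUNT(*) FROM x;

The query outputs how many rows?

Base: k=32, sm=32.
Iteration 1: 32 > 19 holds -> k = 32 - 3 = 29, sm = 32 + 29 = 61.
Iteration 2: 29 > 19 holds -> k = 29 - 3 = 26, sm = 61 + 26 = 87.
Iteration 3: 26 > 19 holds -> k = 26 - 3 = 23, sm = 87 + 23 = 110.
Iteration 4: 23 > 19 holds -> k = 23 - 3 = 20, sm = 110 + 20 = 130.
Iteration 5: 20 > 19 holds -> k = 20 - 3 = 17, sm = 130 + 17 = 147.
Iteration 6: 17 > 19 fails; recursion stops.
Total rows emitted: 6.

6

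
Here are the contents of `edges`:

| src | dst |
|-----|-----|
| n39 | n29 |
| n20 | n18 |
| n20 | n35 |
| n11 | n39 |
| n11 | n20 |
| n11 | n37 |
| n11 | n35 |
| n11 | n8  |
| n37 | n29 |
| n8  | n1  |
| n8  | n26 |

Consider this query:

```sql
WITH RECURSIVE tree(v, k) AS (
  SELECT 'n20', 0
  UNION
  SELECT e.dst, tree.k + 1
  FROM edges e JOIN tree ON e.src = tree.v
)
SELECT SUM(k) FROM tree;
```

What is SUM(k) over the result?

Base: (n20, k=0).
Iteration 1: edges from {n20} -> (n18, k=1), (n35, k=1).
Iteration 2: no outgoing edges from {n18,n35}; recursion stops.
SUM(k) = 0 + 1 + 1 = 2.

2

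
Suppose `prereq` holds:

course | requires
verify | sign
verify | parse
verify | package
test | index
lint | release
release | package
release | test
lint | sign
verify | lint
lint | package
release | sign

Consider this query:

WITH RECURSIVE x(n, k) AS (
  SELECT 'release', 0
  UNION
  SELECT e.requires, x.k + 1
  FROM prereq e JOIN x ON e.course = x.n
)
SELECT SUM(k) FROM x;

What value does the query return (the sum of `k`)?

5

Base: (release, k=0).
Iteration 1: edges from {release} -> (package, k=1), (sign, k=1), (test, k=1).
Iteration 2: edges from {package,sign,test} -> (index, k=2).
Iteration 3: no outgoing edges from {index}; recursion stops.
SUM(k) = 0 + 1 + 1 + 1 + 2 = 5.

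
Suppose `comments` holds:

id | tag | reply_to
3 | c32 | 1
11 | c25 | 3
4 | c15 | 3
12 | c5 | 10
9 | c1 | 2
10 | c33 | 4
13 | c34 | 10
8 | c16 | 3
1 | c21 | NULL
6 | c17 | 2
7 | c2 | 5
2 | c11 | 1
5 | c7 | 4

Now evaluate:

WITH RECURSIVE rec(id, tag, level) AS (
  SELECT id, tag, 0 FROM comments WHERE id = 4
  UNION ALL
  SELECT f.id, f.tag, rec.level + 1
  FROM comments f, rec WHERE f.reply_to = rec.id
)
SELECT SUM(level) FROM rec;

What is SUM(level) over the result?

Base: id=4 (c15) at level 0.
Iteration 1: rows with reply_to in {4} -> c7 (id 5, level 1), c33 (id 10, level 1).
Iteration 2: rows with reply_to in {5,10} -> c2 (id 7, level 2), c5 (id 12, level 2), c34 (id 13, level 2).
Iteration 3: no rows with reply_to in {7,12,13}; recursion stops.
SUM(level) = 0 + 1 + 1 + 2 + 2 + 2 = 8.

8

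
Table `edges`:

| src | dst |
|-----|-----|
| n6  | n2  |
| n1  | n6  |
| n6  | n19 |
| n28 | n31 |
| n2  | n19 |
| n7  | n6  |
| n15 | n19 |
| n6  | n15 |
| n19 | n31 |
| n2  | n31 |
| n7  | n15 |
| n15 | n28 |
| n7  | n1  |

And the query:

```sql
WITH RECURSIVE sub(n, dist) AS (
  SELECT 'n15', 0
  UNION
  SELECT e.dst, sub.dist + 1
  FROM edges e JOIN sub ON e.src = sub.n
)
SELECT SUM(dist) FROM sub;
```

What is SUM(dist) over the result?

Base: (n15, dist=0).
Iteration 1: edges from {n15} -> (n19, dist=1), (n28, dist=1).
Iteration 2: edges from {n19,n28} -> (n31, dist=2). [UNION drops 1 duplicate row(s)]
Iteration 3: no outgoing edges from {n31}; recursion stops.
SUM(dist) = 0 + 1 + 1 + 2 = 4.

4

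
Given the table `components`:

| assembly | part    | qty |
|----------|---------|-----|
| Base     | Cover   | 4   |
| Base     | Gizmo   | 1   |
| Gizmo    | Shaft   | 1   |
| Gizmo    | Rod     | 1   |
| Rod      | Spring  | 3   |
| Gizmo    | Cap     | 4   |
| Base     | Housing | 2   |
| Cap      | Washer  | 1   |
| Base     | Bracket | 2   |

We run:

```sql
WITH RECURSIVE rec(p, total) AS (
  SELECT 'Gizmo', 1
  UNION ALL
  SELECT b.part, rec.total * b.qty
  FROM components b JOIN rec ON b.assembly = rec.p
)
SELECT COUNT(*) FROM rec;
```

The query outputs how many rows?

6

Base: (Gizmo, total=1).
Iteration 1: components of {Gizmo} -> Cap = 1*4 = 4, Rod = 1*1 = 1, Shaft = 1*1 = 1.
Iteration 2: components of {Cap,Rod,Shaft} -> Spring = 1*3 = 3, Washer = 4*1 = 4.
Iteration 3: no further components; recursion stops.
Total rows emitted: 6.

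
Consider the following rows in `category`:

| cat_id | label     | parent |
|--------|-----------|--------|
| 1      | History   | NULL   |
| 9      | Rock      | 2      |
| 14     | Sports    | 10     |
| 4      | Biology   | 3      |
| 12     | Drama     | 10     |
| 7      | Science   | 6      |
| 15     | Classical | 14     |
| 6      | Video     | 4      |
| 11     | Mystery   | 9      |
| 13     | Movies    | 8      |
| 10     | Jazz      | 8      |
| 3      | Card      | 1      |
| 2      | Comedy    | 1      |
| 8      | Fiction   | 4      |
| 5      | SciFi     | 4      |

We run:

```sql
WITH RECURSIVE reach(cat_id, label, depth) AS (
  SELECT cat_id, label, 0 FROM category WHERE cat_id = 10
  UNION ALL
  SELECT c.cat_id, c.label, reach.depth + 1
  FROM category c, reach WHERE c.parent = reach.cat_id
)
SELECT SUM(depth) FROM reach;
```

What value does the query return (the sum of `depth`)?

4

Base: cat_id=10 (Jazz) at depth 0.
Iteration 1: rows with parent in {10} -> Drama (id 12, depth 1), Sports (id 14, depth 1).
Iteration 2: rows with parent in {12,14} -> Classical (id 15, depth 2).
Iteration 3: no rows with parent in {15}; recursion stops.
SUM(depth) = 0 + 1 + 1 + 2 = 4.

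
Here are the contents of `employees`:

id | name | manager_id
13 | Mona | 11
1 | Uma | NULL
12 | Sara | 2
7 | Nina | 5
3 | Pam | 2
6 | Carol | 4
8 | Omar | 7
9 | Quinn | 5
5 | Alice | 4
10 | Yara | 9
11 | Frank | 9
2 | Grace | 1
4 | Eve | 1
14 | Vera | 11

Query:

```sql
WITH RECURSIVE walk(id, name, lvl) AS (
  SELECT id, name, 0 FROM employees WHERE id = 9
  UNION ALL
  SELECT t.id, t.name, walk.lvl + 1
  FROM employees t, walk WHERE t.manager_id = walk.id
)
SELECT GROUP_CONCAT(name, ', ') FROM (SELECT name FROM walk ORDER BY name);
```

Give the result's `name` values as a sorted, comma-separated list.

Frank, Mona, Quinn, Vera, Yara

Base: id=9 (Quinn) at lvl 0.
Iteration 1: rows with manager_id in {9} -> Yara (id 10, lvl 1), Frank (id 11, lvl 1).
Iteration 2: rows with manager_id in {10,11} -> Mona (id 13, lvl 2), Vera (id 14, lvl 2).
Iteration 3: no rows with manager_id in {13,14}; recursion stops.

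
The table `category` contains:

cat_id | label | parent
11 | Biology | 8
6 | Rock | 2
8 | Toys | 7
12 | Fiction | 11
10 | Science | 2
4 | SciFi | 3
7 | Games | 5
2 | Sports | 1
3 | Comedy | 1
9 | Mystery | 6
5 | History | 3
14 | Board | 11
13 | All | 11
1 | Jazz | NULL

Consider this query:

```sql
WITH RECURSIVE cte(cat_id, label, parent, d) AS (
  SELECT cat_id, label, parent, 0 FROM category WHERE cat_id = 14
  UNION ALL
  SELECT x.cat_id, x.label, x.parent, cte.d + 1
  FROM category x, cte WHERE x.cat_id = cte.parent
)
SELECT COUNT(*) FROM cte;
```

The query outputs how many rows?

Base: cat_id=14 (Board), parent=11, d 0.
Iteration 1: join on cat_id=11 -> Biology (id 11, parent=8, d 1).
Iteration 2: join on cat_id=8 -> Toys (id 8, parent=7, d 2).
Iteration 3: join on cat_id=7 -> Games (id 7, parent=5, d 3).
Iteration 4: join on cat_id=5 -> History (id 5, parent=3, d 4).
Iteration 5: join on cat_id=3 -> Comedy (id 3, parent=1, d 5).
Iteration 6: join on cat_id=1 -> Jazz (id 1, parent=NULL, d 6).
Iteration 7: parent is NULL; no match; recursion stops.
Total rows emitted: 7.

7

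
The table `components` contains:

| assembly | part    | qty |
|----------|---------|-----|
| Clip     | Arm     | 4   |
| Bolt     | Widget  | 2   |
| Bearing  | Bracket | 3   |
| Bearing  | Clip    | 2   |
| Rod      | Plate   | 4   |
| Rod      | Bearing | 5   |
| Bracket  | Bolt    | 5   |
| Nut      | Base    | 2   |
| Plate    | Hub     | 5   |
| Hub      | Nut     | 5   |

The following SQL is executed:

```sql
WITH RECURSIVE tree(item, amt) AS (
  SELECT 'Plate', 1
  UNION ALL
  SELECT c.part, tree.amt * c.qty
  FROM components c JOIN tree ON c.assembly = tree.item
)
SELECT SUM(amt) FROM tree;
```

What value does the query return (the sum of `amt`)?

Base: (Plate, amt=1).
Iteration 1: components of {Plate} -> Hub = 1*5 = 5.
Iteration 2: components of {Hub} -> Nut = 5*5 = 25.
Iteration 3: components of {Nut} -> Base = 25*2 = 50.
Iteration 4: no further components; recursion stops.
SUM(amt) = 1 + 5 + 25 + 50 = 81.

81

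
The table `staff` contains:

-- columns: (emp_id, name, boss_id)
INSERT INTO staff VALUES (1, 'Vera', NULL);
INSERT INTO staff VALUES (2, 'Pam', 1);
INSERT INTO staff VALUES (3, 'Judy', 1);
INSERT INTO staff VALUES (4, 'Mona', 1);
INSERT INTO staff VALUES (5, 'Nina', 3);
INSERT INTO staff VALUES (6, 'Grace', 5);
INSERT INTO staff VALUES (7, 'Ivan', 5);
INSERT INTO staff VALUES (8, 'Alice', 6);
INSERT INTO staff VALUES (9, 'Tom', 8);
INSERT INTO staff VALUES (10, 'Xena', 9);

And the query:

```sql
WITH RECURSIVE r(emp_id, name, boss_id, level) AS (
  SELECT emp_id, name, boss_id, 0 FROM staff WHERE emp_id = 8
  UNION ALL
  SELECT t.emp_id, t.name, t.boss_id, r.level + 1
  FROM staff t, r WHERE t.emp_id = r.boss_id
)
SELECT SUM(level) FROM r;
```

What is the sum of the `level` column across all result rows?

10

Base: emp_id=8 (Alice), boss_id=6, level 0.
Iteration 1: join on emp_id=6 -> Grace (id 6, boss_id=5, level 1).
Iteration 2: join on emp_id=5 -> Nina (id 5, boss_id=3, level 2).
Iteration 3: join on emp_id=3 -> Judy (id 3, boss_id=1, level 3).
Iteration 4: join on emp_id=1 -> Vera (id 1, boss_id=NULL, level 4).
Iteration 5: boss_id is NULL; no match; recursion stops.
SUM(level) = 0 + 1 + 2 + 3 + 4 = 10.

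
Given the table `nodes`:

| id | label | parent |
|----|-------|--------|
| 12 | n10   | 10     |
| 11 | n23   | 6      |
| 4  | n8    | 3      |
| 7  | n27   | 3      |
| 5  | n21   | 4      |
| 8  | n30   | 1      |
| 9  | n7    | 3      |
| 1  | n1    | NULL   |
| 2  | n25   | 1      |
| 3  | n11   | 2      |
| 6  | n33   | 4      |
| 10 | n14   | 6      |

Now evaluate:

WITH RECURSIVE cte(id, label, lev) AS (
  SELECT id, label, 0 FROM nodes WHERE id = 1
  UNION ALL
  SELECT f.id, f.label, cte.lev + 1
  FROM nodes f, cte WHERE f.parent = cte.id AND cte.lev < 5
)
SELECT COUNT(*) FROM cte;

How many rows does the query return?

Base: id=1 (n1) at lev 0.
Iteration 1: rows with parent in {1} -> n25 (id 2, lev 1), n30 (id 8, lev 1).
Iteration 2: rows with parent in {2,8} -> n11 (id 3, lev 2).
Iteration 3: rows with parent in {3} -> n8 (id 4, lev 3), n27 (id 7, lev 3), n7 (id 9, lev 3).
Iteration 4: rows with parent in {4,7,9} -> n21 (id 5, lev 4), n33 (id 6, lev 4).
Iteration 5: rows with parent in {5,6} -> n14 (id 10, lev 5), n23 (id 11, lev 5).
Iteration 6: lev < 5 fails for all current rows; recursion stops.
Total rows emitted: 11.

11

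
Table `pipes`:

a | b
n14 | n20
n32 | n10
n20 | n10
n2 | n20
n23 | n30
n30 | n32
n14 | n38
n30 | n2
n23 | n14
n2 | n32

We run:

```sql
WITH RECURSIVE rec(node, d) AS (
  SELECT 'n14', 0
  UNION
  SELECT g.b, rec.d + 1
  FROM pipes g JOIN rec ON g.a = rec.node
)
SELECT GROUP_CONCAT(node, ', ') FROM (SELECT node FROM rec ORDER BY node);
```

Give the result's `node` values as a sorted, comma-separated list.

Base: (n14, d=0).
Iteration 1: edges from {n14} -> (n20, d=1), (n38, d=1).
Iteration 2: edges from {n20,n38} -> (n10, d=2).
Iteration 3: no outgoing edges from {n10}; recursion stops.

n10, n14, n20, n38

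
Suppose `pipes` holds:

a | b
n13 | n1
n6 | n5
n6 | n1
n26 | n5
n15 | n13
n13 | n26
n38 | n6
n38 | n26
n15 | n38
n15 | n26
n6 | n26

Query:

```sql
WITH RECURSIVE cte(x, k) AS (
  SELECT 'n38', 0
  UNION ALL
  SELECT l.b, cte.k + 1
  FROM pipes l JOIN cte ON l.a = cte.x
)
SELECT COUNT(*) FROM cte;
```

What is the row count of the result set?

Base: (n38, k=0).
Iteration 1: edges from {n38} -> (n26, k=1), (n6, k=1).
Iteration 2: edges from {n26,n6} -> (n1, k=2), (n26, k=2), (n5, k=2) x2. [UNION ALL keeps all 4 new rows, including repeats]
Iteration 3: edges from {n1,n26,n5} -> (n5, k=3).
Iteration 4: no outgoing edges from {n5}; recursion stops.
Total rows emitted: 8.

8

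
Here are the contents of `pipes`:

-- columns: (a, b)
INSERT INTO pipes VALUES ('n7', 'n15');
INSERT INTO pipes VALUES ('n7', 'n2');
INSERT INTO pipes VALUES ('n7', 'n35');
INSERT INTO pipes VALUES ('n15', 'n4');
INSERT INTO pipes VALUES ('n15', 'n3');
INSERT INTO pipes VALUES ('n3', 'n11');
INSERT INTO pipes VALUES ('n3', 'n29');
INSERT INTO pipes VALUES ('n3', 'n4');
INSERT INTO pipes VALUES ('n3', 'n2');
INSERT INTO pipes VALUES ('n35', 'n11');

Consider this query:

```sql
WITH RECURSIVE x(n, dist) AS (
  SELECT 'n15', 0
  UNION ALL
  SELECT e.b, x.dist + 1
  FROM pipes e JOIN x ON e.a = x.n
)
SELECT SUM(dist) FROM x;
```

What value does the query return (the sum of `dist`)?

10

Base: (n15, dist=0).
Iteration 1: edges from {n15} -> (n3, dist=1), (n4, dist=1).
Iteration 2: edges from {n3,n4} -> (n11, dist=2), (n2, dist=2), (n29, dist=2), (n4, dist=2).
Iteration 3: no outgoing edges from {n11,n2,n29,n4}; recursion stops.
SUM(dist) = 0 + 1 + 1 + 2 + 2 + 2 + 2 = 10.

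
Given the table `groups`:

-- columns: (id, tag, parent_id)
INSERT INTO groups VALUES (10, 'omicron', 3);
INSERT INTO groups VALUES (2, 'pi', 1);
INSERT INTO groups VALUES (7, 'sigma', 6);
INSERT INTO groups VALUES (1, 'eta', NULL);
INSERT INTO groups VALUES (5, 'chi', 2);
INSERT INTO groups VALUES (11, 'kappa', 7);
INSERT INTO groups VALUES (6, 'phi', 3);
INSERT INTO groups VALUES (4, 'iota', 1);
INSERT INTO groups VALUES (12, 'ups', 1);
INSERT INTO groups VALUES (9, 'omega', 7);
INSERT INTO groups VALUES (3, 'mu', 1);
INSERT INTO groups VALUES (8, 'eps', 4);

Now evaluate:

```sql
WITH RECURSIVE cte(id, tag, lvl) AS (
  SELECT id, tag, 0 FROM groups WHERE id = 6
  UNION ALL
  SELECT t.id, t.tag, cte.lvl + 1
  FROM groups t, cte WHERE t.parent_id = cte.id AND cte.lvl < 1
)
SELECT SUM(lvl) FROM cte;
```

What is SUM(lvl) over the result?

Base: id=6 (phi) at lvl 0.
Iteration 1: rows with parent_id in {6} -> sigma (id 7, lvl 1).
Iteration 2: lvl < 1 fails for all current rows; recursion stops.
SUM(lvl) = 0 + 1 = 1.

1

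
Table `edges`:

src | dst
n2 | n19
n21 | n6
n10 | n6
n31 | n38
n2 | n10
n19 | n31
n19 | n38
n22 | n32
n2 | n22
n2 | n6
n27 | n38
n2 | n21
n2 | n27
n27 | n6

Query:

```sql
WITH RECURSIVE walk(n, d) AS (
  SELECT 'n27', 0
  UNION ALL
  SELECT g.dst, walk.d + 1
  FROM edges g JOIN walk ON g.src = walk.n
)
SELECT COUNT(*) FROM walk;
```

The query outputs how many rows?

Base: (n27, d=0).
Iteration 1: edges from {n27} -> (n38, d=1), (n6, d=1).
Iteration 2: no outgoing edges from {n38,n6}; recursion stops.
Total rows emitted: 3.

3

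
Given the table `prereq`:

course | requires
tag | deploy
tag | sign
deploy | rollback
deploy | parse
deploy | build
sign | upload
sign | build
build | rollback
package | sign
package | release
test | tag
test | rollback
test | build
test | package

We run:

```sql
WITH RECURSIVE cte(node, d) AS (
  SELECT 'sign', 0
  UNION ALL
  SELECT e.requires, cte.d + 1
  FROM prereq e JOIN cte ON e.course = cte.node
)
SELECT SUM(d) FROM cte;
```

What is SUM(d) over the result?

4

Base: (sign, d=0).
Iteration 1: edges from {sign} -> (build, d=1), (upload, d=1).
Iteration 2: edges from {build,upload} -> (rollback, d=2).
Iteration 3: no outgoing edges from {rollback}; recursion stops.
SUM(d) = 0 + 1 + 1 + 2 = 4.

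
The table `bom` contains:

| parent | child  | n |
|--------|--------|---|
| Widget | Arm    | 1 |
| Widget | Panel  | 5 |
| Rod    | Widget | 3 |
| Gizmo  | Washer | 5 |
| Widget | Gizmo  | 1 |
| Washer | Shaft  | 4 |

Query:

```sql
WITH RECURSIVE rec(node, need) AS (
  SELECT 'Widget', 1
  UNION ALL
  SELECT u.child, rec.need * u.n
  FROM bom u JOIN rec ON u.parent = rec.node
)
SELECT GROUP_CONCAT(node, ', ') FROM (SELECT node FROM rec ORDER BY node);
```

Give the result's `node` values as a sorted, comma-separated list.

Base: (Widget, need=1).
Iteration 1: components of {Widget} -> Arm = 1*1 = 1, Gizmo = 1*1 = 1, Panel = 1*5 = 5.
Iteration 2: components of {Arm,Gizmo,Panel} -> Washer = 1*5 = 5.
Iteration 3: components of {Washer} -> Shaft = 5*4 = 20.
Iteration 4: no further components; recursion stops.

Arm, Gizmo, Panel, Shaft, Washer, Widget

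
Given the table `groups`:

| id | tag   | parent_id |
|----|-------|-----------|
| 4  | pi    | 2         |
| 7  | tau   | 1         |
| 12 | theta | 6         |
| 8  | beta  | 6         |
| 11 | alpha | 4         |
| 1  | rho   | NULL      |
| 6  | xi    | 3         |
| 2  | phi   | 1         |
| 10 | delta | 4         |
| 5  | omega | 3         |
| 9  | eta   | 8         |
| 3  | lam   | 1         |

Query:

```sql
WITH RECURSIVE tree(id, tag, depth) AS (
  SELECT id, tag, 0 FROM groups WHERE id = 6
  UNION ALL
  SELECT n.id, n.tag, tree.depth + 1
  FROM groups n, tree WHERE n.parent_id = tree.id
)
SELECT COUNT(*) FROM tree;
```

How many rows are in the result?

Base: id=6 (xi) at depth 0.
Iteration 1: rows with parent_id in {6} -> beta (id 8, depth 1), theta (id 12, depth 1).
Iteration 2: rows with parent_id in {8,12} -> eta (id 9, depth 2).
Iteration 3: no rows with parent_id in {9}; recursion stops.
Total rows emitted: 4.

4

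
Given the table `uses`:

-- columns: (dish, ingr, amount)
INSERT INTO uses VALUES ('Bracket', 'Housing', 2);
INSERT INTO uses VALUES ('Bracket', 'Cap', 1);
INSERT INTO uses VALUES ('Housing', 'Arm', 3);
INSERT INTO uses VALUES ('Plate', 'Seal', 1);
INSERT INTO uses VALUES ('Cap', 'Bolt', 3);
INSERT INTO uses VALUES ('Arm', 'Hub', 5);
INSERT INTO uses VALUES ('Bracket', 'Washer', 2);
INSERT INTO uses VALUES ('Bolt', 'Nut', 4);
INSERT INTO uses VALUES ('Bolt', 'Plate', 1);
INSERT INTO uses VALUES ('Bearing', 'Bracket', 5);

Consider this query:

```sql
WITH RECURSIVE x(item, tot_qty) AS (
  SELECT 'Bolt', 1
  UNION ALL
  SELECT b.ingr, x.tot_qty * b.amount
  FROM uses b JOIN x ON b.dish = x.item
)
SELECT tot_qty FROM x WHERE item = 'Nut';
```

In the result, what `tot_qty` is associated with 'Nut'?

Base: (Bolt, tot_qty=1).
Iteration 1: components of {Bolt} -> Nut = 1*4 = 4, Plate = 1*1 = 1.
Iteration 2: components of {Nut,Plate} -> Seal = 1*1 = 1.
Iteration 3: no further components; recursion stops.

4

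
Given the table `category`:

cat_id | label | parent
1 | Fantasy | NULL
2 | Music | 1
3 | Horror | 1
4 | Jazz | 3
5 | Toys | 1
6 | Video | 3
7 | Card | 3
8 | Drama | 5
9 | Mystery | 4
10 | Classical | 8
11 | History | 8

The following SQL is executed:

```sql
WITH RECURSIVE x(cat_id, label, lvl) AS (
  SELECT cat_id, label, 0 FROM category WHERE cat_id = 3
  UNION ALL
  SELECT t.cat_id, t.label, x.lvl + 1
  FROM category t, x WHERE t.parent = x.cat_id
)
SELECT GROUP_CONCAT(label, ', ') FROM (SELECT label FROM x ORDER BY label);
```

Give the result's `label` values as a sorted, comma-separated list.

Card, Horror, Jazz, Mystery, Video

Base: cat_id=3 (Horror) at lvl 0.
Iteration 1: rows with parent in {3} -> Jazz (id 4, lvl 1), Video (id 6, lvl 1), Card (id 7, lvl 1).
Iteration 2: rows with parent in {4,6,7} -> Mystery (id 9, lvl 2).
Iteration 3: no rows with parent in {9}; recursion stops.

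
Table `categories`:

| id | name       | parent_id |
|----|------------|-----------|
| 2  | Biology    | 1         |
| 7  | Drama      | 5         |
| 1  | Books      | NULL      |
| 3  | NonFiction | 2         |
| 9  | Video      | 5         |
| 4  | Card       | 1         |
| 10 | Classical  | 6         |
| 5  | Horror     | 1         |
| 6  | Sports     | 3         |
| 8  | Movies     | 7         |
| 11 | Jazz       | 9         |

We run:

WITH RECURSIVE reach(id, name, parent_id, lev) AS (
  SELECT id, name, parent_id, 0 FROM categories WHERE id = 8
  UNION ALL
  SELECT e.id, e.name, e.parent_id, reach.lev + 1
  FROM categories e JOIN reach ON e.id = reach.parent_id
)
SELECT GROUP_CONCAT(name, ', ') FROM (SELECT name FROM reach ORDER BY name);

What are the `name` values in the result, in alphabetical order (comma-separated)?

Books, Drama, Horror, Movies

Base: id=8 (Movies), parent_id=7, lev 0.
Iteration 1: join on id=7 -> Drama (id 7, parent_id=5, lev 1).
Iteration 2: join on id=5 -> Horror (id 5, parent_id=1, lev 2).
Iteration 3: join on id=1 -> Books (id 1, parent_id=NULL, lev 3).
Iteration 4: parent_id is NULL; no match; recursion stops.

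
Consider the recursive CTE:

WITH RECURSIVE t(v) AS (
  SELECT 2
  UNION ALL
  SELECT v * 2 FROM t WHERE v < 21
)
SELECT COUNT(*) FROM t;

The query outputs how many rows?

5

Base: v=2.
Iteration 1: 2 < 21 holds -> v = 2 * 2 = 4.
Iteration 2: 4 < 21 holds -> v = 4 * 2 = 8.
Iteration 3: 8 < 21 holds -> v = 8 * 2 = 16.
Iteration 4: 16 < 21 holds -> v = 16 * 2 = 32.
Iteration 5: 32 < 21 fails; recursion stops.
Total rows emitted: 5.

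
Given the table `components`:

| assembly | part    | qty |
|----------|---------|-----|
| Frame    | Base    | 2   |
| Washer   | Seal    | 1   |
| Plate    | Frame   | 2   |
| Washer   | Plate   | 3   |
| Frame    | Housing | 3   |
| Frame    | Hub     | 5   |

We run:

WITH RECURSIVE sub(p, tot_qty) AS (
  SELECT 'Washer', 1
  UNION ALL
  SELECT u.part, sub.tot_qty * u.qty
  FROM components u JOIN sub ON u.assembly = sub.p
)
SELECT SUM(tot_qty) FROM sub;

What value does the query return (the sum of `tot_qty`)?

71

Base: (Washer, tot_qty=1).
Iteration 1: components of {Washer} -> Plate = 1*3 = 3, Seal = 1*1 = 1.
Iteration 2: components of {Plate,Seal} -> Frame = 3*2 = 6.
Iteration 3: components of {Frame} -> Base = 6*2 = 12, Housing = 6*3 = 18, Hub = 6*5 = 30.
Iteration 4: no further components; recursion stops.
SUM(tot_qty) = 1 + 3 + 1 + 6 + 30 + 18 + 12 = 71.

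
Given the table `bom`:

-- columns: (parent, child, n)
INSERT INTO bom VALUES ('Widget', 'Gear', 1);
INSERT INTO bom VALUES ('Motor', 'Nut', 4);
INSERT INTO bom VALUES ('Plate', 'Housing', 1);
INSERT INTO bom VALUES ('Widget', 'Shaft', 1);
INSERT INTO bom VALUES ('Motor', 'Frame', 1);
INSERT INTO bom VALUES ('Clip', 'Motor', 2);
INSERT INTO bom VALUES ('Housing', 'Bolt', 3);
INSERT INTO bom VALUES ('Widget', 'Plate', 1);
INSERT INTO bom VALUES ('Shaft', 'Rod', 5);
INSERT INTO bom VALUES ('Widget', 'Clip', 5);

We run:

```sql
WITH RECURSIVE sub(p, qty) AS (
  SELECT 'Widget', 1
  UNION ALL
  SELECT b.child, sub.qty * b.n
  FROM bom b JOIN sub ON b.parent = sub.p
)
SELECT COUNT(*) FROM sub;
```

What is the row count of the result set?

Base: (Widget, qty=1).
Iteration 1: components of {Widget} -> Clip = 1*5 = 5, Gear = 1*1 = 1, Plate = 1*1 = 1, Shaft = 1*1 = 1.
Iteration 2: components of {Clip,Gear,Plate,Shaft} -> Housing = 1*1 = 1, Motor = 5*2 = 10, Rod = 1*5 = 5.
Iteration 3: components of {Housing,Motor,Rod} -> Bolt = 1*3 = 3, Frame = 10*1 = 10, Nut = 10*4 = 40.
Iteration 4: no further components; recursion stops.
Total rows emitted: 11.

11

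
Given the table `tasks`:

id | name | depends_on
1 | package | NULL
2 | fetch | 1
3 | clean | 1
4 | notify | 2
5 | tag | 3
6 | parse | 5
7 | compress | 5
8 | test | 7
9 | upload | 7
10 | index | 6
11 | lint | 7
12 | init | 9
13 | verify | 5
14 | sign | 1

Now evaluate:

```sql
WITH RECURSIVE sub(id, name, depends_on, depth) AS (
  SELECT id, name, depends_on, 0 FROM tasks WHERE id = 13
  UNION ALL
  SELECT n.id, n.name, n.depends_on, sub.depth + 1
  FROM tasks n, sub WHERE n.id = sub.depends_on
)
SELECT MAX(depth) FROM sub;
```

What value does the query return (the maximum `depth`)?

Base: id=13 (verify), depends_on=5, depth 0.
Iteration 1: join on id=5 -> tag (id 5, depends_on=3, depth 1).
Iteration 2: join on id=3 -> clean (id 3, depends_on=1, depth 2).
Iteration 3: join on id=1 -> package (id 1, depends_on=NULL, depth 3).
Iteration 4: depends_on is NULL; no match; recursion stops.
depth values: 0, 1, 2, 3; the maximum is 3.

3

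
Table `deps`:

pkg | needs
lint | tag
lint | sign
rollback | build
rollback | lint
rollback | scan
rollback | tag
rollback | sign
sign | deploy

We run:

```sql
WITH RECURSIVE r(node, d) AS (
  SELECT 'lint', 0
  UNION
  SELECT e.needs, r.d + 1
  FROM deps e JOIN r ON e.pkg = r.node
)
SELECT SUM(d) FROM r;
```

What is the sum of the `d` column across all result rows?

4

Base: (lint, d=0).
Iteration 1: edges from {lint} -> (sign, d=1), (tag, d=1).
Iteration 2: edges from {sign,tag} -> (deploy, d=2).
Iteration 3: no outgoing edges from {deploy}; recursion stops.
SUM(d) = 0 + 1 + 1 + 2 = 4.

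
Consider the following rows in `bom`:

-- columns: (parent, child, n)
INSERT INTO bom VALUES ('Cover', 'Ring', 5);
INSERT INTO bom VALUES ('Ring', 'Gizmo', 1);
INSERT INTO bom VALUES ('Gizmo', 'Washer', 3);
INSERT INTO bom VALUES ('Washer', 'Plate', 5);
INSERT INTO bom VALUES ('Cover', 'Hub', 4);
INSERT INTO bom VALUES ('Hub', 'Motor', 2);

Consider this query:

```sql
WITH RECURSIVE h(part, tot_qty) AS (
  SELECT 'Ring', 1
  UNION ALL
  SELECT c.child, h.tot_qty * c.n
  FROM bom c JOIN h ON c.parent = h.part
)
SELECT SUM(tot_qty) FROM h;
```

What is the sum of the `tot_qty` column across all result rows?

Base: (Ring, tot_qty=1).
Iteration 1: components of {Ring} -> Gizmo = 1*1 = 1.
Iteration 2: components of {Gizmo} -> Washer = 1*3 = 3.
Iteration 3: components of {Washer} -> Plate = 3*5 = 15.
Iteration 4: no further components; recursion stops.
SUM(tot_qty) = 1 + 1 + 3 + 15 = 20.

20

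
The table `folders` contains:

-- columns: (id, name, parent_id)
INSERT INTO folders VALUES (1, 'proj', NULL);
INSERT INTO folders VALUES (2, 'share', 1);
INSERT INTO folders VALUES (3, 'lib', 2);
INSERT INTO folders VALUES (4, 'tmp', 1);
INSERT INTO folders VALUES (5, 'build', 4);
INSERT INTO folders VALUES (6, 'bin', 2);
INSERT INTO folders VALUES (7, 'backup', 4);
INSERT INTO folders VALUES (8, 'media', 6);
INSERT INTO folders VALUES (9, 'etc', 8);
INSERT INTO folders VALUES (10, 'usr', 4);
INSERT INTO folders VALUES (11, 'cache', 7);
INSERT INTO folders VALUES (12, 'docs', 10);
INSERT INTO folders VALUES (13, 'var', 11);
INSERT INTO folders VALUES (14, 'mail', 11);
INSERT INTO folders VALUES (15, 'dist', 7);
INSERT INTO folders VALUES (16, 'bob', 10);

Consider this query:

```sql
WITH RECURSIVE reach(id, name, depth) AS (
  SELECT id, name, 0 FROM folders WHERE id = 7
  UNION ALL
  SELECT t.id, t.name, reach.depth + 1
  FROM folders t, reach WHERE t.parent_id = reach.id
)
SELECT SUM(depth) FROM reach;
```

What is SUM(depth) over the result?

Base: id=7 (backup) at depth 0.
Iteration 1: rows with parent_id in {7} -> cache (id 11, depth 1), dist (id 15, depth 1).
Iteration 2: rows with parent_id in {11,15} -> var (id 13, depth 2), mail (id 14, depth 2).
Iteration 3: no rows with parent_id in {13,14}; recursion stops.
SUM(depth) = 0 + 1 + 1 + 2 + 2 = 6.

6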